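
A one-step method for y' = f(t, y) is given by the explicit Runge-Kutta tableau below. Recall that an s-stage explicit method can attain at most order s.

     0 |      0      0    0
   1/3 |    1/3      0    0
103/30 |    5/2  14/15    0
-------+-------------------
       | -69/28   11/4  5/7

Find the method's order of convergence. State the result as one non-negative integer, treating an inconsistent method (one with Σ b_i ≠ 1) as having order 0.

1

b = (-69/28, 11/4, 5/7)
c = (0, 1/3, 103/30)
Ac = (0, 0, 14/45)
Σ b_i: (-69/28)·1 + 11/4·1 + 5/7·1 = 1 ✓
b·c: 11/4·1/3 + 5/7·103/30 = 283/84 ≠ 1/2 ⇒ order 1.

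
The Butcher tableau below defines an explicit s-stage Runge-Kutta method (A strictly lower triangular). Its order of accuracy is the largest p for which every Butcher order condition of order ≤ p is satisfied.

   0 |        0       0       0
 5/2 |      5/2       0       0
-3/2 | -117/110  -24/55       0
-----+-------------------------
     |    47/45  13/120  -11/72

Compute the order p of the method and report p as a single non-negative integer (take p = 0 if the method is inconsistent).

3

b = (47/45, 13/120, -11/72)
c = (0, 5/2, -3/2)
Ac = (0, 0, -12/11)
Σ b_i: 47/45·1 + 13/120·1 + (-11/72)·1 = 1 ✓
b·c: 13/120·5/2 + (-11/72)·(-3/2) = 1/2 ✓
b·c²: 13/120·25/4 + (-11/72)·9/4 = 1/3 ✓
b·Ac: (-11/72)·(-12/11) = 1/6 ✓; 3 stages ⇒ order 3.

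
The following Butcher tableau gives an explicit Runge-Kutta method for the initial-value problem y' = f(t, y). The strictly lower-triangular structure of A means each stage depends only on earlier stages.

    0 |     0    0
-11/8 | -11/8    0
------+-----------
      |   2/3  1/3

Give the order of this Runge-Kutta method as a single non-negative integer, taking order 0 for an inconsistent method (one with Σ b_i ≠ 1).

1

b = (2/3, 1/3)
c = (0, -11/8)
Σ b_i: 2/3·1 + 1/3·1 = 1 ✓
b·c: 1/3·(-11/8) = -11/24 ≠ 1/2 ⇒ order 1.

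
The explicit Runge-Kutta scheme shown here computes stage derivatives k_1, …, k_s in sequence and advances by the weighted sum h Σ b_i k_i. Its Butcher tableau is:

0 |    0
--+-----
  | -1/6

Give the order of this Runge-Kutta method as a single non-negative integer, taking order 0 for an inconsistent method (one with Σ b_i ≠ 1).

0

b = (-1/6)
c = (0)
Σ b_i: (-1/6)·1 = -1/6 ≠ 1 ⇒ order 0.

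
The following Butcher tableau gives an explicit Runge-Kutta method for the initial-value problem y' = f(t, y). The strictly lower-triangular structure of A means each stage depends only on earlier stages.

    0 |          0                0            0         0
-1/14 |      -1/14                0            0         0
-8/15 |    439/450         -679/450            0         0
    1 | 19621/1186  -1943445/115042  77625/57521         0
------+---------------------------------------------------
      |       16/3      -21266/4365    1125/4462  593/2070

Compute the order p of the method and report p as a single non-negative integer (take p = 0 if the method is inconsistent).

4

b = (16/3, -21266/4365, 1125/4462, 593/2070)
c = (0, -1/14, -8/15, 1)
Ac = (0, 0, 97/900, 1155/2372)
Σ b_i: 16/3·1 + (-21266/4365)·1 + 1125/4462·1 + 593/2070·1 = 1 ✓
b·c: (-21266/4365)·(-1/14) + 1125/4462·(-8/15) + 593/2070·1 = 1/2 ✓
b·c²: (-21266/4365)·1/196 + 1125/4462·64/225 + 593/2070·1 = 1/3 ✓
b·Ac: 1125/4462·97/900 + 593/2070·1155/2372 = 1/6 ✓
b·c³: (-21266/4365)·(-1/2744) + 1125/4462·(-512/3375) + 593/2070·1 = 1/4 ✓
b·(c∘Ac): 1125/4462·(-194/3375) + 593/2070·1155/2372 = 1/8 ✓
b·Ac²: 1125/4462·(-97/12600) + 593/2070·9885/33208 = 1/12 ✓
b·A²c: 593/2070·345/2372 = 1/24 ✓; 4 stages ⇒ order 4.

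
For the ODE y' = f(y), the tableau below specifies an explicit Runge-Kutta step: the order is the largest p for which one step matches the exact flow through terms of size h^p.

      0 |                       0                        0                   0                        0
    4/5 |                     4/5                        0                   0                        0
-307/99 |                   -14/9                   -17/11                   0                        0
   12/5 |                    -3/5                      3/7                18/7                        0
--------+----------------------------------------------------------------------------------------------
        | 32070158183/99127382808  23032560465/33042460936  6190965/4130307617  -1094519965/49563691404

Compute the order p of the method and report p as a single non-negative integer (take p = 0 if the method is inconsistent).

b = (32070158183/99127382808, 23032560465/33042460936, 6190965/4130307617, -1094519965/49563691404)
c = (0, 4/5, -307/99, 12/5)
Ac = (0, 0, -68/55, -2938/385)
Σ b_i: 32070158183/99127382808·1 + 23032560465/33042460936·1 + 6190965/4130307617·1 + (-1094519965/49563691404)·1 = 1 ✓
b·c: 23032560465/33042460936·4/5 + 6190965/4130307617·(-307/99) + (-1094519965/49563691404)·12/5 = 1/2 ✓
b·c²: 23032560465/33042460936·16/25 + 6190965/4130307617·94249/9801 + (-1094519965/49563691404)·144/25 = 1/3 ✓
b·Ac: 6190965/4130307617·(-68/55) + (-1094519965/49563691404)·(-2938/385) = 1/6 ✓
b·c³: 23032560465/33042460936·64/125 + 6190965/4130307617·(-28934443/970299) + (-1094519965/49563691404)·1728/125 = 212217523219/30667534056225 ≠ 1/4 ⇒ order 3.
b·(c∘Ac): 6190965/4130307617·20876/5445 + (-1094519965/49563691404)·(-35256/1925) = 8471146702/20651538085 ≠ 1/8
b·Ac²: 6190965/4130307617·(-272/275) + (-1094519965/49563691404)·4764722/190575 = -6791022106933/12267013622490 ≠ 1/12
b·A²c: (-1094519965/49563691404)·(-1224/385) = 289976718/4130307617 ≠ 1/24

3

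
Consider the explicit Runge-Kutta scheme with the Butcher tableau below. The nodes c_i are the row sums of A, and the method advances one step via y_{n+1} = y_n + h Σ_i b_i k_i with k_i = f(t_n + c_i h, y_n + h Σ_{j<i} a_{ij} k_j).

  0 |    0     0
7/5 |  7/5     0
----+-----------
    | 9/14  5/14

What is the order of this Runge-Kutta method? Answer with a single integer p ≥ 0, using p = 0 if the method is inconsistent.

b = (9/14, 5/14)
c = (0, 7/5)
Σ b_i: 9/14·1 + 5/14·1 = 1 ✓
b·c: 5/14·7/5 = 1/2 ✓; 2 stages ⇒ order 2.

2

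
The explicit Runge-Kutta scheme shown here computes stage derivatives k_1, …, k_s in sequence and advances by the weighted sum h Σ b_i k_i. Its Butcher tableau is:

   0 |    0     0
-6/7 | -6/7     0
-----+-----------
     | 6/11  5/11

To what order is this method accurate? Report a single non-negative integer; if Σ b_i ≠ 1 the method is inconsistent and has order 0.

1

b = (6/11, 5/11)
c = (0, -6/7)
Σ b_i: 6/11·1 + 5/11·1 = 1 ✓
b·c: 5/11·(-6/7) = -30/77 ≠ 1/2 ⇒ order 1.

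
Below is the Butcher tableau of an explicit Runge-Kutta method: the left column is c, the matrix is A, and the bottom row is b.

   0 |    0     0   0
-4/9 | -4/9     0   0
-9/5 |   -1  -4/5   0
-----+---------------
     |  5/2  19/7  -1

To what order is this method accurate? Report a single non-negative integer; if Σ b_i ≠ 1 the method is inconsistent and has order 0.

0

b = (5/2, 19/7, -1)
c = (0, -4/9, -9/5)
Ac = (0, 0, 16/45)
Σ b_i: 5/2·1 + 19/7·1 + (-1)·1 = 59/14 ≠ 1 ⇒ order 0.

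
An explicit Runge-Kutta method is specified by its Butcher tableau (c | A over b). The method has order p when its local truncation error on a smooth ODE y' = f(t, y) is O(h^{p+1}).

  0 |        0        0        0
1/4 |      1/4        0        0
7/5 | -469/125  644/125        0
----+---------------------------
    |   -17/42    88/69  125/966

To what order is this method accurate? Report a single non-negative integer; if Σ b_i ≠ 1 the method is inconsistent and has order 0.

3

b = (-17/42, 88/69, 125/966)
c = (0, 1/4, 7/5)
Ac = (0, 0, 161/125)
Σ b_i: (-17/42)·1 + 88/69·1 + 125/966·1 = 1 ✓
b·c: 88/69·1/4 + 125/966·7/5 = 1/2 ✓
b·c²: 88/69·1/16 + 125/966·49/25 = 1/3 ✓
b·Ac: 125/966·161/125 = 1/6 ✓; 3 stages ⇒ order 3.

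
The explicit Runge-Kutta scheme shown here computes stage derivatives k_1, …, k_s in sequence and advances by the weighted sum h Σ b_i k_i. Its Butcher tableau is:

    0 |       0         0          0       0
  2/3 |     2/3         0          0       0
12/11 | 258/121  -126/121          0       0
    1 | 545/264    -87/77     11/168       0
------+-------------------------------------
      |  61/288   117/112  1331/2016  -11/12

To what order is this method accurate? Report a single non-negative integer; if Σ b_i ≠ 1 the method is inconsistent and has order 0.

4

b = (61/288, 117/112, 1331/2016, -11/12)
c = (0, 2/3, 12/11, 1)
Ac = (0, 0, -84/121, -15/22)
Σ b_i: 61/288·1 + 117/112·1 + 1331/2016·1 + (-11/12)·1 = 1 ✓
b·c: 117/112·2/3 + 1331/2016·12/11 + (-11/12)·1 = 1/2 ✓
b·c²: 117/112·4/9 + 1331/2016·144/121 + (-11/12)·1 = 1/3 ✓
b·Ac: 1331/2016·(-84/121) + (-11/12)·(-15/22) = 1/6 ✓
b·c³: 117/112·8/27 + 1331/2016·1728/1331 + (-11/12)·1 = 1/4 ✓
b·(c∘Ac): 1331/2016·(-1008/1331) + (-11/12)·(-15/22) = 1/8 ✓
b·Ac²: 1331/2016·(-56/121) + (-11/12)·(-14/33) = 1/12 ✓
b·A²c: (-11/12)·(-1/22) = 1/24 ✓; 4 stages ⇒ order 4.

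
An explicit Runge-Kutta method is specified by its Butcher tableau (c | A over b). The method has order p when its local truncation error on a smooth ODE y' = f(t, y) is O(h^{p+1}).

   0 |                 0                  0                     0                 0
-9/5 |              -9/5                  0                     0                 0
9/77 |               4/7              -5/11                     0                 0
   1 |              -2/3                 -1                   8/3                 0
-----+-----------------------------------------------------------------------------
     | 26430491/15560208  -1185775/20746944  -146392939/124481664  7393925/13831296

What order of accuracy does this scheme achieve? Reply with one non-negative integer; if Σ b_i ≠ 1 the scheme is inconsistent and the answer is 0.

b = (26430491/15560208, -1185775/20746944, -146392939/124481664, 7393925/13831296)
c = (0, -9/5, 9/77, 1)
Ac = (0, 0, 9/11, 813/385)
Σ b_i: 26430491/15560208·1 + (-1185775/20746944)·1 + (-146392939/124481664)·1 + 7393925/13831296·1 = 1 ✓
b·c: (-1185775/20746944)·(-9/5) + (-146392939/124481664)·9/77 + 7393925/13831296·1 = 1/2 ✓
b·c²: (-1185775/20746944)·81/25 + (-146392939/124481664)·81/5929 + 7393925/13831296·1 = 1/3 ✓
b·Ac: (-146392939/124481664)·9/11 + 7393925/13831296·813/385 = 1/6 ✓
b·c³: (-1185775/20746944)·(-729/125) + (-146392939/124481664)·729/456533 + 7393925/13831296·1 = 576453019/665631120 ≠ 1/4 ⇒ order 3.
b·(c∘Ac): (-146392939/124481664)·81/847 + 7393925/13831296·813/385 = 1171511/1152608 ≠ 1/8
b·Ac²: (-146392939/124481664)·(-81/55) + 7393925/13831296·(-474849/148225) = 2151669/110938520 ≠ 1/12
b·A²c: 7393925/13831296·24/11 = 672175/576304 ≠ 1/24

3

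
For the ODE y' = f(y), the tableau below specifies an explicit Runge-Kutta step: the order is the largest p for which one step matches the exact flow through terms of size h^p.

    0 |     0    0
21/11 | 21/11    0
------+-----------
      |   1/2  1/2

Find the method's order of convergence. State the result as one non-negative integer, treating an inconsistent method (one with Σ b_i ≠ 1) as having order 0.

b = (1/2, 1/2)
c = (0, 21/11)
Σ b_i: 1/2·1 + 1/2·1 = 1 ✓
b·c: 1/2·21/11 = 21/22 ≠ 1/2 ⇒ order 1.

1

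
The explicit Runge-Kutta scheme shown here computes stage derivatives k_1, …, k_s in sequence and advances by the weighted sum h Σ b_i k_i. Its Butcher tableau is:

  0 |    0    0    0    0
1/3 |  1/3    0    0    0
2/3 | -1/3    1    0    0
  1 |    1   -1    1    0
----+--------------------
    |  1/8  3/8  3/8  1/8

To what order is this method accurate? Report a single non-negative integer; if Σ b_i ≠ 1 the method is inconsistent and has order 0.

4

b = (1/8, 3/8, 3/8, 1/8)
c = (0, 1/3, 2/3, 1)
Ac = (0, 0, 1/3, 1/3)
Σ b_i: 1/8·1 + 3/8·1 + 3/8·1 + 1/8·1 = 1 ✓
b·c: 3/8·1/3 + 3/8·2/3 + 1/8·1 = 1/2 ✓
b·c²: 3/8·1/9 + 3/8·4/9 + 1/8·1 = 1/3 ✓
b·Ac: 3/8·1/3 + 1/8·1/3 = 1/6 ✓
b·c³: 3/8·1/27 + 3/8·8/27 + 1/8·1 = 1/4 ✓
b·(c∘Ac): 3/8·2/9 + 1/8·1/3 = 1/8 ✓
b·Ac²: 3/8·1/9 + 1/8·1/3 = 1/12 ✓
b·A²c: 1/8·1/3 = 1/24 ✓; 4 stages ⇒ order 4.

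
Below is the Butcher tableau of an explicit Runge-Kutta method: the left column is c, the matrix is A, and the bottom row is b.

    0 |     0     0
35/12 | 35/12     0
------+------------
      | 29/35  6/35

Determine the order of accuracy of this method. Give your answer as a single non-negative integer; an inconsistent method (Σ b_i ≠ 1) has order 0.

2

b = (29/35, 6/35)
c = (0, 35/12)
Σ b_i: 29/35·1 + 6/35·1 = 1 ✓
b·c: 6/35·35/12 = 1/2 ✓; 2 stages ⇒ order 2.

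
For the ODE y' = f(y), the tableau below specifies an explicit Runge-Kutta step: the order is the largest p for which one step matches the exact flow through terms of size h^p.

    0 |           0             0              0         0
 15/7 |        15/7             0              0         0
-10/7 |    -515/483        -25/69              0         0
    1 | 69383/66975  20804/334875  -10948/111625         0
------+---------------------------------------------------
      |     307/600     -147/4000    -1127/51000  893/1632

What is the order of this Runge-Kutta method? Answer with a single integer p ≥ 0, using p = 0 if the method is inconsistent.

4

b = (307/600, -147/4000, -1127/51000, 893/1632)
c = (0, 15/7, -10/7, 1)
Ac = (0, 0, -125/161, 244/893)
Σ b_i: 307/600·1 + (-147/4000)·1 + (-1127/51000)·1 + 893/1632·1 = 1 ✓
b·c: (-147/4000)·15/7 + (-1127/51000)·(-10/7) + 893/1632·1 = 1/2 ✓
b·c²: (-147/4000)·225/49 + (-1127/51000)·100/49 + 893/1632·1 = 1/3 ✓
b·Ac: (-1127/51000)·(-125/161) + 893/1632·244/893 = 1/6 ✓
b·c³: (-147/4000)·3375/343 + (-1127/51000)·(-1000/343) + 893/1632·1 = 1/4 ✓
b·(c∘Ac): (-1127/51000)·1250/1127 + 893/1632·244/893 = 1/8 ✓
b·Ac²: (-1127/51000)·(-1875/1127) + 893/1632·4/47 = 1/12 ✓
b·A²c: 893/1632·68/893 = 1/24 ✓; 4 stages ⇒ order 4.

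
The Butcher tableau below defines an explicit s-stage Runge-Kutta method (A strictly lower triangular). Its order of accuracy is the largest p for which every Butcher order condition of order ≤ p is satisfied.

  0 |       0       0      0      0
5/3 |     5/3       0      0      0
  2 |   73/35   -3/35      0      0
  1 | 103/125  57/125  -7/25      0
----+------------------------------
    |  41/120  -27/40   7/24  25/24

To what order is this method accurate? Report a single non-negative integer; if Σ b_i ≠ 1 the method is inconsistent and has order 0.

4

b = (41/120, -27/40, 7/24, 25/24)
c = (0, 5/3, 2, 1)
Ac = (0, 0, -1/7, 1/5)
Σ b_i: 41/120·1 + (-27/40)·1 + 7/24·1 + 25/24·1 = 1 ✓
b·c: (-27/40)·5/3 + 7/24·2 + 25/24·1 = 1/2 ✓
b·c²: (-27/40)·25/9 + 7/24·4 + 25/24·1 = 1/3 ✓
b·Ac: 7/24·(-1/7) + 25/24·1/5 = 1/6 ✓
b·c³: (-27/40)·125/27 + 7/24·8 + 25/24·1 = 1/4 ✓
b·(c∘Ac): 7/24·(-2/7) + 25/24·1/5 = 1/8 ✓
b·Ac²: 7/24·(-5/21) + 25/24·11/75 = 1/12 ✓
b·A²c: 25/24·1/25 = 1/24 ✓; 4 stages ⇒ order 4.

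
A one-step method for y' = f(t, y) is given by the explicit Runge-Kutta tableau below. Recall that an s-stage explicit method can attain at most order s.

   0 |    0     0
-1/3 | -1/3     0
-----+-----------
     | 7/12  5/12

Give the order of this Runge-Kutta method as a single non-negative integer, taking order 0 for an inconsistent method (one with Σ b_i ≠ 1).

b = (7/12, 5/12)
c = (0, -1/3)
Σ b_i: 7/12·1 + 5/12·1 = 1 ✓
b·c: 5/12·(-1/3) = -5/36 ≠ 1/2 ⇒ order 1.

1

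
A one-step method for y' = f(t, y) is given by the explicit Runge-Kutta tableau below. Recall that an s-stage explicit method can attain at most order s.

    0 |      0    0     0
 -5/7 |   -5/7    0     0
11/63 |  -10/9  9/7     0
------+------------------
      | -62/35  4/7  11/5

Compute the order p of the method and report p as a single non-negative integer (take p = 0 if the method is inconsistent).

1

b = (-62/35, 4/7, 11/5)
c = (0, -5/7, 11/63)
Ac = (0, 0, -45/49)
Σ b_i: (-62/35)·1 + 4/7·1 + 11/5·1 = 1 ✓
b·c: 4/7·(-5/7) + 11/5·11/63 = -53/2205 ≠ 1/2 ⇒ order 1.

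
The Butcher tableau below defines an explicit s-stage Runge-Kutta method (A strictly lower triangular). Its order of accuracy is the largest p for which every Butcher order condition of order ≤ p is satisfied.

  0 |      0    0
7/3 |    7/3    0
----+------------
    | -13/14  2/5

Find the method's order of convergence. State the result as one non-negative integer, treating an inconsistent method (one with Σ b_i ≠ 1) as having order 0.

b = (-13/14, 2/5)
c = (0, 7/3)
Σ b_i: (-13/14)·1 + 2/5·1 = -37/70 ≠ 1 ⇒ order 0.

0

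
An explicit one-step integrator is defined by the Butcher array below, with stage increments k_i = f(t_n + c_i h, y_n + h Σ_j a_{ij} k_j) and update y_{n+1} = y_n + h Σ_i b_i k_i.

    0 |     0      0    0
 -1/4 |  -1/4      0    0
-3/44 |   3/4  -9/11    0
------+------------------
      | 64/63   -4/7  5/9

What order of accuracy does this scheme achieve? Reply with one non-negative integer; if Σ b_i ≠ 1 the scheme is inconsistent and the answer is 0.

1

b = (64/63, -4/7, 5/9)
c = (0, -1/4, -3/44)
Ac = (0, 0, 9/44)
Σ b_i: 64/63·1 + (-4/7)·1 + 5/9·1 = 1 ✓
b·c: (-4/7)·(-1/4) + 5/9·(-3/44) = 97/924 ≠ 1/2 ⇒ order 1.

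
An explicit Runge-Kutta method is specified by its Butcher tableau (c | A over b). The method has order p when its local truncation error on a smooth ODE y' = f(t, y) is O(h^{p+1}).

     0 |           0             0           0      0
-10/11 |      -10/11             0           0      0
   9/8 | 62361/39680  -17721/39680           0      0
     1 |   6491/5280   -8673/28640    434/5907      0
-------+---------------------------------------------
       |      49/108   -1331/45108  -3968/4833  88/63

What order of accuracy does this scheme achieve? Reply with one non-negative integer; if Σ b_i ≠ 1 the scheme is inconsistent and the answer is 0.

b = (49/108, -1331/45108, -3968/4833, 88/63)
c = (0, -10/11, 9/8, 1)
Ac = (0, 0, 1611/3968, 63/176)
Σ b_i: 49/108·1 + (-1331/45108)·1 + (-3968/4833)·1 + 88/63·1 = 1 ✓
b·c: (-1331/45108)·(-10/11) + (-3968/4833)·9/8 + 88/63·1 = 1/2 ✓
b·c²: (-1331/45108)·100/121 + (-3968/4833)·81/64 + 88/63·1 = 1/3 ✓
b·Ac: (-3968/4833)·1611/3968 + 88/63·63/176 = 1/6 ✓
b·c³: (-1331/45108)·(-1000/1331) + (-3968/4833)·729/512 + 88/63·1 = 1/4 ✓
b·(c∘Ac): (-3968/4833)·14499/31744 + 88/63·63/176 = 1/8 ✓
b·Ac²: (-3968/4833)·(-8055/21824) + 88/63·(-609/3872) = 1/12 ✓
b·A²c: 88/63·21/704 = 1/24 ✓; 4 stages ⇒ order 4.

4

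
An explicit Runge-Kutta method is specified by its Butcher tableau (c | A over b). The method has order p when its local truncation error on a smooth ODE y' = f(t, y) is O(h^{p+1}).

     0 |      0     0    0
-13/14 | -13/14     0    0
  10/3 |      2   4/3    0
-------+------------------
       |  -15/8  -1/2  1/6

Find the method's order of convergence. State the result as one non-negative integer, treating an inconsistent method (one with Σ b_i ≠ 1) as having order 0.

b = (-15/8, -1/2, 1/6)
c = (0, -13/14, 10/3)
Ac = (0, 0, -26/21)
Σ b_i: (-15/8)·1 + (-1/2)·1 + 1/6·1 = -53/24 ≠ 1 ⇒ order 0.

0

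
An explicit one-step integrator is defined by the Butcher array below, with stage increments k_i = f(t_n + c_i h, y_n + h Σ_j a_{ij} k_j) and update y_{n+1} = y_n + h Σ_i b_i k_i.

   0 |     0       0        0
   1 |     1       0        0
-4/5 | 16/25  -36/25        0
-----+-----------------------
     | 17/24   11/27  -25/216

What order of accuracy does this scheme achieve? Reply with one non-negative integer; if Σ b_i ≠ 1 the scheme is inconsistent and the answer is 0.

3

b = (17/24, 11/27, -25/216)
c = (0, 1, -4/5)
Ac = (0, 0, -36/25)
Σ b_i: 17/24·1 + 11/27·1 + (-25/216)·1 = 1 ✓
b·c: 11/27·1 + (-25/216)·(-4/5) = 1/2 ✓
b·c²: 11/27·1 + (-25/216)·16/25 = 1/3 ✓
b·Ac: (-25/216)·(-36/25) = 1/6 ✓; 3 stages ⇒ order 3.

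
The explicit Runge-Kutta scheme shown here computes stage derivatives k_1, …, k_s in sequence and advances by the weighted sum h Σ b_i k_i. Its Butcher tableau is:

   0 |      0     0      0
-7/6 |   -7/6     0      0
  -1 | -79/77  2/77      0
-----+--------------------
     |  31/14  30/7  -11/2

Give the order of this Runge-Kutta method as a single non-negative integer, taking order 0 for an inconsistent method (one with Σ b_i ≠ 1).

3

b = (31/14, 30/7, -11/2)
c = (0, -7/6, -1)
Ac = (0, 0, -1/33)
Σ b_i: 31/14·1 + 30/7·1 + (-11/2)·1 = 1 ✓
b·c: 30/7·(-7/6) + (-11/2)·(-1) = 1/2 ✓
b·c²: 30/7·49/36 + (-11/2)·1 = 1/3 ✓
b·Ac: (-11/2)·(-1/33) = 1/6 ✓; 3 stages ⇒ order 3.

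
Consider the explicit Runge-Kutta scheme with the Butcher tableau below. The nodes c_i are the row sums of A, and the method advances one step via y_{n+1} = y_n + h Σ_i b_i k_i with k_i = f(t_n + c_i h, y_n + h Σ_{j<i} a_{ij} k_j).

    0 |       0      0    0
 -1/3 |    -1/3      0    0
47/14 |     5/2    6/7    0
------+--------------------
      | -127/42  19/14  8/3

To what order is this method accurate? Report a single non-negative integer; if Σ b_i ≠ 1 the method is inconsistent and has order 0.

b = (-127/42, 19/14, 8/3)
c = (0, -1/3, 47/14)
Ac = (0, 0, -2/7)
Σ b_i: (-127/42)·1 + 19/14·1 + 8/3·1 = 1 ✓
b·c: 19/14·(-1/3) + 8/3·47/14 = 17/2 ≠ 1/2 ⇒ order 1.

1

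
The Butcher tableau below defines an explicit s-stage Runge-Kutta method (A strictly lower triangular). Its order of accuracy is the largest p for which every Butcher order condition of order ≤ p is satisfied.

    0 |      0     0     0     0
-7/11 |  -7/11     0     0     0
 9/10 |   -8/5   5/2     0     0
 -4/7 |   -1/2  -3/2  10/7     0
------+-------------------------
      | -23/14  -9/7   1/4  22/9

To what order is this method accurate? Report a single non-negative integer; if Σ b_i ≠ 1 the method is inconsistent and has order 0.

0

b = (-23/14, -9/7, 1/4, 22/9)
c = (0, -7/11, 9/10, -4/7)
Ac = (0, 0, -35/22, 345/154)
Σ b_i: (-23/14)·1 + (-9/7)·1 + 1/4·1 + 22/9·1 = -59/252 ≠ 1 ⇒ order 0.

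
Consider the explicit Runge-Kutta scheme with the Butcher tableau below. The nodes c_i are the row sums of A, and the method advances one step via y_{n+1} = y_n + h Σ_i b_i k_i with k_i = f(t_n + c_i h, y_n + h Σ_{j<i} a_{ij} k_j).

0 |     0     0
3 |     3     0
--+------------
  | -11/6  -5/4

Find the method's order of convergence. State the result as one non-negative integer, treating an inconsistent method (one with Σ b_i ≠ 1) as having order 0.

0

b = (-11/6, -5/4)
c = (0, 3)
Σ b_i: (-11/6)·1 + (-5/4)·1 = -37/12 ≠ 1 ⇒ order 0.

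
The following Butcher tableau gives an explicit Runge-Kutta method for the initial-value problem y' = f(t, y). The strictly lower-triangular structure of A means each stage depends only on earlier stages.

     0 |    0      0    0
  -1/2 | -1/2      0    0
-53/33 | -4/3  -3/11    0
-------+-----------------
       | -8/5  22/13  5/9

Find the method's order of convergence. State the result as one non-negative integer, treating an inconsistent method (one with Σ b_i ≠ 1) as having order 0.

b = (-8/5, 22/13, 5/9)
c = (0, -1/2, -53/33)
Ac = (0, 0, 3/22)
Σ b_i: (-8/5)·1 + 22/13·1 + 5/9·1 = 379/585 ≠ 1 ⇒ order 0.

0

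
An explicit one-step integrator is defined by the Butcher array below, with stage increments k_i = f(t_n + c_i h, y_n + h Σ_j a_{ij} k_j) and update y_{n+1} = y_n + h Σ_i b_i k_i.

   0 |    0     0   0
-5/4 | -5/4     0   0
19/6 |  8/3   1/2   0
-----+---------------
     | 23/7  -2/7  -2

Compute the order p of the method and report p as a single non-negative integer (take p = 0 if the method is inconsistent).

b = (23/7, -2/7, -2)
c = (0, -5/4, 19/6)
Ac = (0, 0, -5/8)
Σ b_i: 23/7·1 + (-2/7)·1 + (-2)·1 = 1 ✓
b·c: (-2/7)·(-5/4) + (-2)·19/6 = -251/42 ≠ 1/2 ⇒ order 1.

1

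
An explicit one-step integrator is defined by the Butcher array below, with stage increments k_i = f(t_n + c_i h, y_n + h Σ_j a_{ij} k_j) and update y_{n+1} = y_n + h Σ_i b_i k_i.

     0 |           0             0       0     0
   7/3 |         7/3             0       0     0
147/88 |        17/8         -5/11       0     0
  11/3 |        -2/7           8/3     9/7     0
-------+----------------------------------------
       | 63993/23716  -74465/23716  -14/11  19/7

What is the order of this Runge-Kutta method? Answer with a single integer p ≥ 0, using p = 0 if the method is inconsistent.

b = (63993/23716, -74465/23716, -14/11, 19/7)
c = (0, 7/3, 147/88, 11/3)
Ac = (0, 0, -35/33, 6629/792)
Σ b_i: 63993/23716·1 + (-74465/23716)·1 + (-14/11)·1 + 19/7·1 = 1 ✓
b·c: (-74465/23716)·7/3 + (-14/11)·147/88 + 19/7·11/3 = 1/2 ✓
b·c²: (-74465/23716)·49/9 + (-14/11)·21609/7744 + 19/7·121/9 = 42518999/2683296 ≠ 1/3 ⇒ order 2.
b·Ac: (-14/11)·(-35/33) + 19/7·6629/792 = 209683/8712 ≠ 1/6

2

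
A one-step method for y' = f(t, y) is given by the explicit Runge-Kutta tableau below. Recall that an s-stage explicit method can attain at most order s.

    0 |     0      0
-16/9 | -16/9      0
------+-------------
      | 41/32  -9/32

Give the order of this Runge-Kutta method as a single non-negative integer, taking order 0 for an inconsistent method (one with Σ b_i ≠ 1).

b = (41/32, -9/32)
c = (0, -16/9)
Σ b_i: 41/32·1 + (-9/32)·1 = 1 ✓
b·c: (-9/32)·(-16/9) = 1/2 ✓; 2 stages ⇒ order 2.

2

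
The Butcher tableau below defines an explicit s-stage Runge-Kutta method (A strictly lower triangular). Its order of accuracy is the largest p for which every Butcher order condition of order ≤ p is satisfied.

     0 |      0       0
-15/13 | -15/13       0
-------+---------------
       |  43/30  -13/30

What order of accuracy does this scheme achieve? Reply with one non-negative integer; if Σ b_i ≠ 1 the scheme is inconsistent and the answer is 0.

b = (43/30, -13/30)
c = (0, -15/13)
Σ b_i: 43/30·1 + (-13/30)·1 = 1 ✓
b·c: (-13/30)·(-15/13) = 1/2 ✓; 2 stages ⇒ order 2.

2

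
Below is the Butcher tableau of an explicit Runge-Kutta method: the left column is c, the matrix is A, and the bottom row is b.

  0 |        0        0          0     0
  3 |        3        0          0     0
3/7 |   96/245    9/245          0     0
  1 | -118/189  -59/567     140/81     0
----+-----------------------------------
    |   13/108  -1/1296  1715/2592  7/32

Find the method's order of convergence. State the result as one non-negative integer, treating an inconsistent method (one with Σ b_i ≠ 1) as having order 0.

b = (13/108, -1/1296, 1715/2592, 7/32)
c = (0, 3, 3/7, 1)
Ac = (0, 0, 27/245, 3/7)
Σ b_i: 13/108·1 + (-1/1296)·1 + 1715/2592·1 + 7/32·1 = 1 ✓
b·c: (-1/1296)·3 + 1715/2592·3/7 + 7/32·1 = 1/2 ✓
b·c²: (-1/1296)·9 + 1715/2592·9/49 + 7/32·1 = 1/3 ✓
b·Ac: 1715/2592·27/245 + 7/32·3/7 = 1/6 ✓
b·c³: (-1/1296)·27 + 1715/2592·27/343 + 7/32·1 = 1/4 ✓
b·(c∘Ac): 1715/2592·81/1715 + 7/32·3/7 = 1/8 ✓
b·Ac²: 1715/2592·81/245 + 7/32·(-13/21) = 1/12 ✓
b·A²c: 7/32·4/21 = 1/24 ✓; 4 stages ⇒ order 4.

4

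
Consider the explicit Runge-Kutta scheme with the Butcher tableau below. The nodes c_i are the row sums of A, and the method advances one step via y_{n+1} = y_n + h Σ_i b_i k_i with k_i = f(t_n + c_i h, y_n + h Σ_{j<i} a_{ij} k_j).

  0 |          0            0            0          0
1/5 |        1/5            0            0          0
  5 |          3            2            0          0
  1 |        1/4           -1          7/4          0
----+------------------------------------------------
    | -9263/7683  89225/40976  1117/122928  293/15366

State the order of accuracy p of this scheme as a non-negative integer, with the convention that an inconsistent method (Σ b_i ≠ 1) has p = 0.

3

b = (-9263/7683, 89225/40976, 1117/122928, 293/15366)
c = (0, 1/5, 5, 1)
Ac = (0, 0, 2/5, 171/20)
Σ b_i: (-9263/7683)·1 + 89225/40976·1 + 1117/122928·1 + 293/15366·1 = 1 ✓
b·c: 89225/40976·1/5 + 1117/122928·5 + 293/15366·1 = 1/2 ✓
b·c²: 89225/40976·1/25 + 1117/122928·25 + 293/15366·1 = 1/3 ✓
b·Ac: 1117/122928·2/5 + 293/15366·171/20 = 1/6 ✓
b·c³: 89225/40976·1/125 + 1117/122928·125 + 293/15366·1 = 30023/25610 ≠ 1/4 ⇒ order 3.
b·(c∘Ac): 1117/122928·2 + 293/15366·171/20 = 6961/38415 ≠ 1/8
b·Ac²: 1117/122928·2/25 + 293/15366·4371/100 = 64091/76830 ≠ 1/12
b·A²c: 293/15366·7/10 = 2051/153660 ≠ 1/24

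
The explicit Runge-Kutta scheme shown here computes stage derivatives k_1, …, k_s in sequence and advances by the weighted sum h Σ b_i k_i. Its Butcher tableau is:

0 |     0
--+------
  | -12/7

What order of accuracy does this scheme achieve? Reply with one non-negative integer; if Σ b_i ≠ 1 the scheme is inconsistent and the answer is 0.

0

b = (-12/7)
c = (0)
Σ b_i: (-12/7)·1 = -12/7 ≠ 1 ⇒ order 0.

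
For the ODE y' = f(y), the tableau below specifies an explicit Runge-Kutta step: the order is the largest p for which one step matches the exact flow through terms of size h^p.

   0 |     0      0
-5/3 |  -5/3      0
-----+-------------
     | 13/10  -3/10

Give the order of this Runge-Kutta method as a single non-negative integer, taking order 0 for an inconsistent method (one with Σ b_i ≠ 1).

2

b = (13/10, -3/10)
c = (0, -5/3)
Σ b_i: 13/10·1 + (-3/10)·1 = 1 ✓
b·c: (-3/10)·(-5/3) = 1/2 ✓; 2 stages ⇒ order 2.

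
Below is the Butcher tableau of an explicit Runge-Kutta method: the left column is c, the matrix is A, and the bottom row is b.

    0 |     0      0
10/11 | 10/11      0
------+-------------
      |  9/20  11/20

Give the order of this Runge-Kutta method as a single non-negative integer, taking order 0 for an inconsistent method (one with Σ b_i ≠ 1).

2

b = (9/20, 11/20)
c = (0, 10/11)
Σ b_i: 9/20·1 + 11/20·1 = 1 ✓
b·c: 11/20·10/11 = 1/2 ✓; 2 stages ⇒ order 2.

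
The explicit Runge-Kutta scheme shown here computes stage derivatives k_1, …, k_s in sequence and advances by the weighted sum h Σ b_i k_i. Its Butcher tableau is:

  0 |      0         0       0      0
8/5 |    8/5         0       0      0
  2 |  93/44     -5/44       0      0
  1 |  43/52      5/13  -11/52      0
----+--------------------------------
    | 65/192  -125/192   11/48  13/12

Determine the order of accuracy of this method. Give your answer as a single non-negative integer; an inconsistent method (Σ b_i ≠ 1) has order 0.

b = (65/192, -125/192, 11/48, 13/12)
c = (0, 8/5, 2, 1)
Ac = (0, 0, -2/11, 5/26)
Σ b_i: 65/192·1 + (-125/192)·1 + 11/48·1 + 13/12·1 = 1 ✓
b·c: (-125/192)·8/5 + 11/48·2 + 13/12·1 = 1/2 ✓
b·c²: (-125/192)·64/25 + 11/48·4 + 13/12·1 = 1/3 ✓
b·Ac: 11/48·(-2/11) + 13/12·5/26 = 1/6 ✓
b·c³: (-125/192)·512/125 + 11/48·8 + 13/12·1 = 1/4 ✓
b·(c∘Ac): 11/48·(-4/11) + 13/12·5/26 = 1/8 ✓
b·Ac²: 11/48·(-16/55) + 13/12·9/65 = 1/12 ✓
b·A²c: 13/12·1/26 = 1/24 ✓; 4 stages ⇒ order 4.

4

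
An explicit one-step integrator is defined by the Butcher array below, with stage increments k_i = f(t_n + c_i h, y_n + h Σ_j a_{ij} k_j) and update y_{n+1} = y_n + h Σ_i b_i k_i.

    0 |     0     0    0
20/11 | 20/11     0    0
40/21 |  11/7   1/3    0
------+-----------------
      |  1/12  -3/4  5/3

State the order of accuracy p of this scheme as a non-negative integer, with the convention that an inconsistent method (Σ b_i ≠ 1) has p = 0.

1

b = (1/12, -3/4, 5/3)
c = (0, 20/11, 40/21)
Ac = (0, 0, 20/33)
Σ b_i: 1/12·1 + (-3/4)·1 + 5/3·1 = 1 ✓
b·c: (-3/4)·20/11 + 5/3·40/21 = 1255/693 ≠ 1/2 ⇒ order 1.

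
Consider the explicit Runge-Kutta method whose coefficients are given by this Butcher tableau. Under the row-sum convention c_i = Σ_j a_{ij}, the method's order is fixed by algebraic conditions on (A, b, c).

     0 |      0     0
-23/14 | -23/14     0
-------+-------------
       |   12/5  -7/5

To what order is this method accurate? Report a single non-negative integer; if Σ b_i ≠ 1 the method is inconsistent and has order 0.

b = (12/5, -7/5)
c = (0, -23/14)
Σ b_i: 12/5·1 + (-7/5)·1 = 1 ✓
b·c: (-7/5)·(-23/14) = 23/10 ≠ 1/2 ⇒ order 1.

1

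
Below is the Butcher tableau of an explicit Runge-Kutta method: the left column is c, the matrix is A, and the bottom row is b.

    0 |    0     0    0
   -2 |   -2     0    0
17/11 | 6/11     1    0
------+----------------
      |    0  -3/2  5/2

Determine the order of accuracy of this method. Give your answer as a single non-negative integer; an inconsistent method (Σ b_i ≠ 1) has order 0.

b = (0, -3/2, 5/2)
c = (0, -2, 17/11)
Ac = (0, 0, -2)
Σ b_i: (-3/2)·1 + 5/2·1 = 1 ✓
b·c: (-3/2)·(-2) + 5/2·17/11 = 151/22 ≠ 1/2 ⇒ order 1.

1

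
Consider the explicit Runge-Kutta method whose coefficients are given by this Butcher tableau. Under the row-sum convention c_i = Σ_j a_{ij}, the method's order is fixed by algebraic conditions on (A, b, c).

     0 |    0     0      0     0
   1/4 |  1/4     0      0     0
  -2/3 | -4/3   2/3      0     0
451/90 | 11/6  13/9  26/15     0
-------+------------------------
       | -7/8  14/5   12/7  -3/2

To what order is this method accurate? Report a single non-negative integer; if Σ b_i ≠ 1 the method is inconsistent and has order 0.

0

b = (-7/8, 14/5, 12/7, -3/2)
c = (0, 1/4, -2/3, 451/90)
Ac = (0, 0, 1/6, -143/180)
Σ b_i: (-7/8)·1 + 14/5·1 + 12/7·1 + (-3/2)·1 = 599/280 ≠ 1 ⇒ order 0.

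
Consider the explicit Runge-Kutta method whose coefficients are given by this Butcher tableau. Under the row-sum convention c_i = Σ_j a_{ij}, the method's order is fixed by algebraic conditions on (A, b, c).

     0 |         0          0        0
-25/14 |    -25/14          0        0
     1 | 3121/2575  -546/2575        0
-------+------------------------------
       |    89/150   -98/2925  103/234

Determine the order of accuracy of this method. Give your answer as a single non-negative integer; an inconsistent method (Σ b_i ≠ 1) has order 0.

b = (89/150, -98/2925, 103/234)
c = (0, -25/14, 1)
Ac = (0, 0, 39/103)
Σ b_i: 89/150·1 + (-98/2925)·1 + 103/234·1 = 1 ✓
b·c: (-98/2925)·(-25/14) + 103/234·1 = 1/2 ✓
b·c²: (-98/2925)·625/196 + 103/234·1 = 1/3 ✓
b·Ac: 103/234·39/103 = 1/6 ✓; 3 stages ⇒ order 3.

3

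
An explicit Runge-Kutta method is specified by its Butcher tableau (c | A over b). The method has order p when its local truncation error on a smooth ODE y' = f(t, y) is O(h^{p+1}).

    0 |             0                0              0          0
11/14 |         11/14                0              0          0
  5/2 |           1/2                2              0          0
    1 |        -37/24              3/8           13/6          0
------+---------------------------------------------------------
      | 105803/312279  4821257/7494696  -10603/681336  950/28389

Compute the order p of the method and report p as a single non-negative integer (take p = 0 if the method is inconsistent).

3

b = (105803/312279, 4821257/7494696, -10603/681336, 950/28389)
c = (0, 11/14, 5/2, 1)
Ac = (0, 0, 11/7, 1919/336)
Σ b_i: 105803/312279·1 + 4821257/7494696·1 + (-10603/681336)·1 + 950/28389·1 = 1 ✓
b·c: 4821257/7494696·11/14 + (-10603/681336)·5/2 + 950/28389·1 = 1/2 ✓
b·c²: 4821257/7494696·121/196 + (-10603/681336)·25/4 + 950/28389·1 = 1/3 ✓
b·Ac: (-10603/681336)·11/7 + 950/28389·1919/336 = 1/6 ✓
b·c³: 4821257/7494696·1331/2744 + (-10603/681336)·125/8 + 950/28389·1 = 162697/1589784 ≠ 1/4 ⇒ order 3.
b·(c∘Ac): (-10603/681336)·55/14 + 950/28389·1919/336 = 137765/1059856 ≠ 1/8
b·Ac²: (-10603/681336)·121/98 + 950/28389·64789/4704 = 117031/264964 ≠ 1/12
b·A²c: 950/28389·143/42 = 67925/596169 ≠ 1/24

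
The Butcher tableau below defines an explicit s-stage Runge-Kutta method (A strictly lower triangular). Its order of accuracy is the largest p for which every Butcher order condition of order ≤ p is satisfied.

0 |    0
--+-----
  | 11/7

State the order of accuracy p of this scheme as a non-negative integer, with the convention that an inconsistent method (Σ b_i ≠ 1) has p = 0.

0

b = (11/7)
c = (0)
Σ b_i: 11/7·1 = 11/7 ≠ 1 ⇒ order 0.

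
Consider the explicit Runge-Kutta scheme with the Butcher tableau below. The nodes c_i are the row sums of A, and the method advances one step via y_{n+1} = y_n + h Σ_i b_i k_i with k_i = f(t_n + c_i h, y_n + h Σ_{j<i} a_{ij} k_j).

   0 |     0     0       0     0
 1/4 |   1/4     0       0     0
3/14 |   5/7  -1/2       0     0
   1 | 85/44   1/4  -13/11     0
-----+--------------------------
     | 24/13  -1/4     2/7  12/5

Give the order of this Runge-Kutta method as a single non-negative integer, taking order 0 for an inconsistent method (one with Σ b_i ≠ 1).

0

b = (24/13, -1/4, 2/7, 12/5)
c = (0, 1/4, 3/14, 1)
Ac = (0, 0, -1/8, -235/1232)
Σ b_i: 24/13·1 + (-1/4)·1 + 2/7·1 + 12/5·1 = 7793/1820 ≠ 1 ⇒ order 0.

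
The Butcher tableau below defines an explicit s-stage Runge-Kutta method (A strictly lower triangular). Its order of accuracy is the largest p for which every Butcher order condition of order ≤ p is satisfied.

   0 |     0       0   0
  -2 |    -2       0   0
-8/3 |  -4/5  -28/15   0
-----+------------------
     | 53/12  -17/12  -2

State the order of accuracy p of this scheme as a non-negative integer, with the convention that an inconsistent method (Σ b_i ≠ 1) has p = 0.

1

b = (53/12, -17/12, -2)
c = (0, -2, -8/3)
Ac = (0, 0, 56/15)
Σ b_i: 53/12·1 + (-17/12)·1 + (-2)·1 = 1 ✓
b·c: (-17/12)·(-2) + (-2)·(-8/3) = 49/6 ≠ 1/2 ⇒ order 1.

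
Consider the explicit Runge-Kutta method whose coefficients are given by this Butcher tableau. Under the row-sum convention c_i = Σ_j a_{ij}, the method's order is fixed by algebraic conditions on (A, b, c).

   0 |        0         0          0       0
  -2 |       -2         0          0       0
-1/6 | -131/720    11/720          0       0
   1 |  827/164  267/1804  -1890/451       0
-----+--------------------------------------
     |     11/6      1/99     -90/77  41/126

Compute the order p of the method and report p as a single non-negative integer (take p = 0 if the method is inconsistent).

b = (11/6, 1/99, -90/77, 41/126)
c = (0, -2, -1/6, 1)
Ac = (0, 0, -11/360, 33/82)
Σ b_i: 11/6·1 + 1/99·1 + (-90/77)·1 + 41/126·1 = 1 ✓
b·c: 1/99·(-2) + (-90/77)·(-1/6) + 41/126·1 = 1/2 ✓
b·c²: 1/99·4 + (-90/77)·1/36 + 41/126·1 = 1/3 ✓
b·Ac: (-90/77)·(-11/360) + 41/126·33/82 = 1/6 ✓
b·c³: 1/99·(-8) + (-90/77)·(-1/216) + 41/126·1 = 1/4 ✓
b·(c∘Ac): (-90/77)·11/2160 + 41/126·33/82 = 1/8 ✓
b·Ac²: (-90/77)·11/180 + 41/126·39/82 = 1/12 ✓
b·A²c: 41/126·21/164 = 1/24 ✓; 4 stages ⇒ order 4.

4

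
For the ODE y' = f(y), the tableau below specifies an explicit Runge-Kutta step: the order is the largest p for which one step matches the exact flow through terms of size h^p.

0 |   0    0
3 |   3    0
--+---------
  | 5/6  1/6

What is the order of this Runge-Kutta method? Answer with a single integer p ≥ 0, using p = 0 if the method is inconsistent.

2

b = (5/6, 1/6)
c = (0, 3)
Σ b_i: 5/6·1 + 1/6·1 = 1 ✓
b·c: 1/6·3 = 1/2 ✓; 2 stages ⇒ order 2.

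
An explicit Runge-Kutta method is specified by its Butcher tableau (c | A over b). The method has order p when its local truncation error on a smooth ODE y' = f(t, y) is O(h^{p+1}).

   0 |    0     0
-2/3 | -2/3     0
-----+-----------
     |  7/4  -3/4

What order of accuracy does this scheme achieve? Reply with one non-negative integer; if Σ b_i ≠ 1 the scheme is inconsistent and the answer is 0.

2

b = (7/4, -3/4)
c = (0, -2/3)
Σ b_i: 7/4·1 + (-3/4)·1 = 1 ✓
b·c: (-3/4)·(-2/3) = 1/2 ✓; 2 stages ⇒ order 2.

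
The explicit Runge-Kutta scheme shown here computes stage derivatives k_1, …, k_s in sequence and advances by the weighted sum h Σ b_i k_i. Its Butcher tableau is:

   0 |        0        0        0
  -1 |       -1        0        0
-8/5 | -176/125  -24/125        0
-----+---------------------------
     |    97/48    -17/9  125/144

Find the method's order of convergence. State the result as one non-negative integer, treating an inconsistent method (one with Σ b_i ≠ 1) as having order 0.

3

b = (97/48, -17/9, 125/144)
c = (0, -1, -8/5)
Ac = (0, 0, 24/125)
Σ b_i: 97/48·1 + (-17/9)·1 + 125/144·1 = 1 ✓
b·c: (-17/9)·(-1) + 125/144·(-8/5) = 1/2 ✓
b·c²: (-17/9)·1 + 125/144·64/25 = 1/3 ✓
b·Ac: 125/144·24/125 = 1/6 ✓; 3 stages ⇒ order 3.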